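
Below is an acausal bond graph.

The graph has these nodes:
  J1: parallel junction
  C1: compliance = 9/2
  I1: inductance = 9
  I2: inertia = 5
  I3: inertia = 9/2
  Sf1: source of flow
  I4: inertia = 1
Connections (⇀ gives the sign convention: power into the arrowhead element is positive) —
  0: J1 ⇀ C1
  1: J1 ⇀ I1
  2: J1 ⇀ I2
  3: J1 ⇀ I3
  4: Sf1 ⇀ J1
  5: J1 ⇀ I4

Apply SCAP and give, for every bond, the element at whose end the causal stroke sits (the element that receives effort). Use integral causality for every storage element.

#4 |Sf1  (Sf1 fixes flow; stroke at Sf1)
#0 |J1  (C1 outputs effort q/C1)
#1 |I1  (J1 effort already set via bond 0)
#2 |I2  (J1 effort already set via bond 0)
#3 |I3  (common-e at J1 fixed by 0)
#5 |I4  (J1: bond 0 brought effort, rest push out)

bond 0 stroke→J1
bond 1 stroke→I1
bond 2 stroke→I2
bond 3 stroke→I3
bond 4 stroke→Sf1
bond 5 stroke→I4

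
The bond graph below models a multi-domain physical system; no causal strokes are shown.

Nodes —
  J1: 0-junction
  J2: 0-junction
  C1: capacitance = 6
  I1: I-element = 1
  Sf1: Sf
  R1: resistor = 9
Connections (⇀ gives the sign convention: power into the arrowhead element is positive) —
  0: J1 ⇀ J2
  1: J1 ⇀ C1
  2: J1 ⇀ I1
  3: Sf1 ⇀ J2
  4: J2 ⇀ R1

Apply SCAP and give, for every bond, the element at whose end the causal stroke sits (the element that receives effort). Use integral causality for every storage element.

bond 3 stroke→Sf1  (Sf1 (Sf) sets flow on bond)
bond 1 stroke→J1  (C1: C, integral causality)
bond 0 stroke→J2  (J1 effort already set via bond 1)
bond 2 stroke→I1  (J1 effort already set via bond 1)
bond 4 stroke→R1  (J2 effort already set via bond 0)

β0 stroke→J2
β1 stroke→J1
β2 stroke→I1
β3 stroke→Sf1
β4 stroke→R1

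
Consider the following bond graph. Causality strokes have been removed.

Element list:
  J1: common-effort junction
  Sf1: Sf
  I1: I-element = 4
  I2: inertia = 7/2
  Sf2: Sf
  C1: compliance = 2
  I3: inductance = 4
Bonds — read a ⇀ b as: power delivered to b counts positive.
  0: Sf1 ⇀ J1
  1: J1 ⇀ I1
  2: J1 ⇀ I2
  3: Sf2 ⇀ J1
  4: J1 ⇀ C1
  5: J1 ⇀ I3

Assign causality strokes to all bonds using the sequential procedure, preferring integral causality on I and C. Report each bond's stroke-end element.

#0 stroke at Sf1
#1 stroke at I1
#2 stroke at I2
#3 stroke at Sf2
#4 stroke at J1
#5 stroke at I3

β0 |Sf1  (Sf1 fixes flow; stroke at Sf1)
β3 |Sf2  (Sf2 (Sf) sets flow on bond)
β1 |I1  (I1: I, integral causality)
β2 |I2  (I2 integral (f out))
β4 |J1  (C1: C, integral causality)
β5 |I3  (J1: bond 4 brought effort, rest push out)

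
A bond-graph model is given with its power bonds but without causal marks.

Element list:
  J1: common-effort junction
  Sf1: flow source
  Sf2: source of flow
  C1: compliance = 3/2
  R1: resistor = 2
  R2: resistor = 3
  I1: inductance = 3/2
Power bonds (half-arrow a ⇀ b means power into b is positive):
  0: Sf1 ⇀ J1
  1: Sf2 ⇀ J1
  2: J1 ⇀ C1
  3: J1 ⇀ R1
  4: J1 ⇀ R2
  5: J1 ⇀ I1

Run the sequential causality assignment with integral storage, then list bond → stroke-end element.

b0 |Sf1  (Sf1 (Sf) sets flow on bond)
b1 |Sf2  (source Sf2 imposes f)
b2 |J1  (C1: C, integral causality)
b3 |R1  (0-jn J1 has e-setter on 2)
b4 |R2  (0-jn J1 has e-setter on 2)
b5 |I1  (J1 effort already set via bond 2)

β0 stroke→Sf1
β1 stroke→Sf2
β2 stroke→J1
β3 stroke→R1
β4 stroke→R2
β5 stroke→I1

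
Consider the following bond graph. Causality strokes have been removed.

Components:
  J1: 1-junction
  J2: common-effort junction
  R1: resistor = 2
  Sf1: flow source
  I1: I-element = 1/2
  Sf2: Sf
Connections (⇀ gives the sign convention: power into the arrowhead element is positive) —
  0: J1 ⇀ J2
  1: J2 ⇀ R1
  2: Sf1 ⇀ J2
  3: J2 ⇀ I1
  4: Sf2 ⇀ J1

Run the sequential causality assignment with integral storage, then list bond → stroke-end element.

b2 stroke at Sf1  (Sf1: flow source, stroke at near end)
b4 stroke at Sf2  (Sf2 fixes flow; stroke at Sf2)
b0 stroke at J1  (J1: bond 4 brought flow, rest push out)
b3 stroke at I1  (I1: I, integral causality)
b1 stroke at J2  (only one effort-in slot at J2)

β0 stroke at J1
β1 stroke at J2
β2 stroke at Sf1
β3 stroke at I1
β4 stroke at Sf2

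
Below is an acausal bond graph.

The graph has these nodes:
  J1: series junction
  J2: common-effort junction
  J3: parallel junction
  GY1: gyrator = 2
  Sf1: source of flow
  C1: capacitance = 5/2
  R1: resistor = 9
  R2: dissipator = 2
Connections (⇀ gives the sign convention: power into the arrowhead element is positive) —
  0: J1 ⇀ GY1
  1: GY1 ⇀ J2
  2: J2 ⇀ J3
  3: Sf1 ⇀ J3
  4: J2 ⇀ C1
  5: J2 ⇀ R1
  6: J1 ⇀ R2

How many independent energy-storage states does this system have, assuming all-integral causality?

bond 3 stroke at Sf1  (Sf1: flow source, stroke at near end)
bond 2 stroke at J3  (J3: last free bond brings effort in)
bond 4 stroke at J2  (C1 outputs effort q/C1)
bond 1 stroke at GY1  (J2 effort already set via bond 4)
bond 5 stroke at R1  (J2 effort already set via bond 4)
bond 0 stroke at GY1  (GY GY1: same side as bond 1)
bond 6 stroke at J1  (1-jn J1 has f-setter on 0)

1  (C1 all integral)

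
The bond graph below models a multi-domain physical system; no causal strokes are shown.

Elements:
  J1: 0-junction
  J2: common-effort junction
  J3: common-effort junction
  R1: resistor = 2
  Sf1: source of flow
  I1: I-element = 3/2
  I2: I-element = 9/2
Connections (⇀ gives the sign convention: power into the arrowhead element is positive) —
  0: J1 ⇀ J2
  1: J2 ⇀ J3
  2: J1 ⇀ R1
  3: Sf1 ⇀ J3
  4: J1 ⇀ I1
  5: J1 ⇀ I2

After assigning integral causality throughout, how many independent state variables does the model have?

2  (I1, I2 all integral)

b3 |Sf1  (Sf1 (Sf) sets flow on bond)
b1 |J3  (J3: last free bond brings effort in)
b0 |J2  (J2: last free bond brings effort in)
b4 |I1  (I1 integral (f out))
b5 |I2  (I2 outputs flow p/I2)
b2 |J1  (closing 0-jn rule on J1)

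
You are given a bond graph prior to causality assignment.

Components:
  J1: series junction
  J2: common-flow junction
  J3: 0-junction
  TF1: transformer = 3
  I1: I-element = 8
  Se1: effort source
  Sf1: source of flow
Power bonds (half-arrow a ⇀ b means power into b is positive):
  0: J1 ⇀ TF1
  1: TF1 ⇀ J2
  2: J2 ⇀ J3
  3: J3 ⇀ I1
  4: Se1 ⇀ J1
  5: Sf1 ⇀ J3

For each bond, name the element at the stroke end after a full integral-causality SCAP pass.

#4 |J1  (Se1 (Se) sets effort on bond)
#5 |Sf1  (source Sf1 imposes f)
#0 |TF1  (J1: last free bond brings flow in)
#1 |J2  (TF TF1: opposite of bond 0)
#2 |J3  (closing 1-jn rule on J2)
#3 |I1  (common-e at J3 fixed by 2)

bond 0 |TF1
bond 1 |J2
bond 2 |J3
bond 3 |I1
bond 4 |J1
bond 5 |Sf1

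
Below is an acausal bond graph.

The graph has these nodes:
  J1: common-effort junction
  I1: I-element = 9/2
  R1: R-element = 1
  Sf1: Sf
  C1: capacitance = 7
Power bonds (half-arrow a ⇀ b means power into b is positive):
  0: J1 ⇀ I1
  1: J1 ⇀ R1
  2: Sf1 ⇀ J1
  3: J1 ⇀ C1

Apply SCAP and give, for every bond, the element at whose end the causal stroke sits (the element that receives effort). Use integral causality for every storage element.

b0 stroke at I1
b1 stroke at R1
b2 stroke at Sf1
b3 stroke at J1

bond 2 |Sf1  (source Sf1 imposes f)
bond 0 |I1  (I1 outputs flow p/I1)
bond 3 |J1  (C1: C, integral causality)
bond 1 |R1  (J1: bond 3 brought effort, rest push out)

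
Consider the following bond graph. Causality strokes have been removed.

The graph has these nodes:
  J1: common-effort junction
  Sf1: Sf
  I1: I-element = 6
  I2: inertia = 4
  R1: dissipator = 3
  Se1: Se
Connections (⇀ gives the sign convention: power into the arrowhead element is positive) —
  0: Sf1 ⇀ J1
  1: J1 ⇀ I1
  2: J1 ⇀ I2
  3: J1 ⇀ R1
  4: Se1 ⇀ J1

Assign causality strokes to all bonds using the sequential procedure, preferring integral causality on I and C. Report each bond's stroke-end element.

β0 →Sf1
β1 →I1
β2 →I2
β3 →R1
β4 →J1

bond 0 stroke at Sf1  (Sf1 (Sf) sets flow on bond)
bond 4 stroke at J1  (source Se1 imposes e)
bond 1 stroke at I1  (common-e at J1 fixed by 4)
bond 2 stroke at I2  (J1: bond 4 brought effort, rest push out)
bond 3 stroke at R1  (J1: bond 4 brought effort, rest push out)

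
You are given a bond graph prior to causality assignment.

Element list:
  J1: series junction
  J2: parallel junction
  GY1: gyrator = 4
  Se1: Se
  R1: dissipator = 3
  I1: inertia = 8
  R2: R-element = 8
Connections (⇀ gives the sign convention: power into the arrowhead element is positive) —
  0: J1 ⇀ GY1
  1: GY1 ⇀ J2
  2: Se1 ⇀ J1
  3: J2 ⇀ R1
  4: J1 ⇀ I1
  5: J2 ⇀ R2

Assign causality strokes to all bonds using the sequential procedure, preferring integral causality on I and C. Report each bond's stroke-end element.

#2 →J1  (Se1 fixes effort; stroke away)
#4 →I1  (I1 outputs flow p/I1)
#0 →J1  (common-f at J1 fixed by 4)
#1 →J2  (GY1: gyrator matches bond 0)
#3 →R1  (J2: bond 1 brought effort, rest push out)
#5 →R2  (J2 effort already set via bond 1)

β0 →J1
β1 →J2
β2 →J1
β3 →R1
β4 →I1
β5 →R2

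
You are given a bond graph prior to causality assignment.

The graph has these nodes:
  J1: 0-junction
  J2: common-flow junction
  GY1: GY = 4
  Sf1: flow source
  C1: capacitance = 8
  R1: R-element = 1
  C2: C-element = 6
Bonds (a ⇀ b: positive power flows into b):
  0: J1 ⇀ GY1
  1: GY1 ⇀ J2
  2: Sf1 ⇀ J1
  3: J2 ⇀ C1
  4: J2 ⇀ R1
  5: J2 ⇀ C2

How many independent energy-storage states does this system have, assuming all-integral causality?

2  (C1, C2 all integral)

#2 stroke→Sf1  (Sf1 fixes flow; stroke at Sf1)
#0 stroke→J1  (J1 needs exactly one e-in)
#1 stroke→J2  (through GY1, causality inverts; strokes same side of GY1)
#3 stroke→J2  (C1 integral (e out))
#5 stroke→J2  (C2: C, integral causality)
#4 stroke→R1  (only one flow-in slot at J2)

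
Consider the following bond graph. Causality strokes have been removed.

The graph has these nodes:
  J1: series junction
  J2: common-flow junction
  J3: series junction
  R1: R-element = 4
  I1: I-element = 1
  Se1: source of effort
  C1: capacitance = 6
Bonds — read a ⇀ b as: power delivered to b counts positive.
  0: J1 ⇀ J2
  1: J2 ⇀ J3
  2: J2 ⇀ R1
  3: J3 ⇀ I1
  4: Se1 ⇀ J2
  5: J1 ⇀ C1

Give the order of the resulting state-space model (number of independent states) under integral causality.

2  (C1, I1 all integral)

#4 →J2  (Se1: effort source, stroke at far end)
#3 →I1  (I1 outputs flow p/I1)
#1 →J3  (common-f at J3 fixed by 3)
#0 →J2  (J2: bond 1 brought flow, rest push out)
#2 →J2  (J2 flow already set via bond 1)
#5 →J1  (common-f at J1 fixed by 0)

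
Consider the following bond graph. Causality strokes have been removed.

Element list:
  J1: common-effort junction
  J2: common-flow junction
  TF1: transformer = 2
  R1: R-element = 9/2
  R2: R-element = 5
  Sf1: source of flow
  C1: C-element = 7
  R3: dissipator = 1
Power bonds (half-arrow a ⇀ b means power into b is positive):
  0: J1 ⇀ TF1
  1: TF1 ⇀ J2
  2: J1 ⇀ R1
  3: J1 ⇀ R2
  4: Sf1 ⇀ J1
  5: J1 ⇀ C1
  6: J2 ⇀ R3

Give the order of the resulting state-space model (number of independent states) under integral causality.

bond 4 stroke at Sf1  (Sf1: flow source, stroke at near end)
bond 5 stroke at J1  (C1 integral (e out))
bond 0 stroke at TF1  (J1: bond 5 brought effort, rest push out)
bond 2 stroke at R1  (J1: bond 5 brought effort, rest push out)
bond 3 stroke at R2  (J1 effort already set via bond 5)
bond 1 stroke at J2  (TF1 one-in-one-out from 0)
bond 6 stroke at R3  (closing 1-jn rule on J2)

1  (C1 all integral)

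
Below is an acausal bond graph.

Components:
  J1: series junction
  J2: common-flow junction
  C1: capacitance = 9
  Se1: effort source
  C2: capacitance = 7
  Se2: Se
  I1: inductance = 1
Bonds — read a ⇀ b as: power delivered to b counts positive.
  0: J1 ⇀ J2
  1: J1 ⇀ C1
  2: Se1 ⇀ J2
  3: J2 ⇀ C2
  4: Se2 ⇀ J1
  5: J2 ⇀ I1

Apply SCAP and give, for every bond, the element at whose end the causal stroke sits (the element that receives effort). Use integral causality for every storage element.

bond 2 →J2  (Se1 fixes effort; stroke away)
bond 4 →J1  (source Se2 imposes e)
bond 1 →J1  (C1 integral (e out))
bond 0 →J2  (J1 needs exactly one f-in)
bond 3 →J2  (C2 outputs effort q/C2)
bond 5 →I1  (J2: last free bond brings flow in)

b0 stroke at J2
b1 stroke at J1
b2 stroke at J2
b3 stroke at J2
b4 stroke at J1
b5 stroke at I1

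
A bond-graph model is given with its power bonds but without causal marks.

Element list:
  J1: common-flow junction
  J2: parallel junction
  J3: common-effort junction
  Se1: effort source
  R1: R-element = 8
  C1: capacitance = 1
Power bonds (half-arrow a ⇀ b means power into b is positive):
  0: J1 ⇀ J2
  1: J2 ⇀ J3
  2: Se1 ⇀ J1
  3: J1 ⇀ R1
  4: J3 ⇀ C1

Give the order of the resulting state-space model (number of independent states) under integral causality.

1  (C1 all integral)

bond 2 →J1  (Se1 (Se) sets effort on bond)
bond 4 →J3  (prefer integral on C1)
bond 1 →J2  (J3 effort already set via bond 4)
bond 0 →J1  (common-e at J2 fixed by 1)
bond 3 →R1  (only one flow-in slot at J1)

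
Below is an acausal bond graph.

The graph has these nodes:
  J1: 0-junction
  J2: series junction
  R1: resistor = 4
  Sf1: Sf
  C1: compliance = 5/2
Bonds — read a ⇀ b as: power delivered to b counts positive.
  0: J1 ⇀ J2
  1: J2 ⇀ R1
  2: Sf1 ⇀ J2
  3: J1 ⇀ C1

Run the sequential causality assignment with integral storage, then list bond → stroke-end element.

#0 stroke at J2
#1 stroke at J2
#2 stroke at Sf1
#3 stroke at J1

β2 →Sf1  (Sf1: flow source, stroke at near end)
β0 →J2  (J2: bond 2 brought flow, rest push out)
β1 →J2  (common-f at J2 fixed by 2)
β3 →J1  (J1: last free bond brings effort in)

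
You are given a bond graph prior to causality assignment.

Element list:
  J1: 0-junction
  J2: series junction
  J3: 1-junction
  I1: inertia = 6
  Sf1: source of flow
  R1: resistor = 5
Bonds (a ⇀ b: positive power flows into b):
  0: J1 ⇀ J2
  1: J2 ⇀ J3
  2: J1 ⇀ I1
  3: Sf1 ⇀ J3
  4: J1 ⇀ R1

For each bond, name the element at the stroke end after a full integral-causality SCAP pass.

b0 stroke→J2
b1 stroke→J3
b2 stroke→I1
b3 stroke→Sf1
b4 stroke→J1

bond 3 →Sf1  (Sf1 (Sf) sets flow on bond)
bond 1 →J3  (J3: bond 3 brought flow, rest push out)
bond 0 →J2  (J2 flow already set via bond 1)
bond 2 →I1  (I1 outputs flow p/I1)
bond 4 →J1  (J1: last free bond brings effort in)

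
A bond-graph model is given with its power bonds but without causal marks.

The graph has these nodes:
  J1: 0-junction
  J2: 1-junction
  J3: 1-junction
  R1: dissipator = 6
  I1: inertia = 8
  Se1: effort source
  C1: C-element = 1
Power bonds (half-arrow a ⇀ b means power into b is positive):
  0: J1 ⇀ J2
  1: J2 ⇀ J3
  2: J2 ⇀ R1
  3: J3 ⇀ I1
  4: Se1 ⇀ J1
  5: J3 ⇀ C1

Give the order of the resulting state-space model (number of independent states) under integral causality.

2  (C1, I1 all integral)

β4 stroke at J1  (source Se1 imposes e)
β0 stroke at J2  (0-jn J1 has e-setter on 4)
β3 stroke at I1  (prefer integral on I1)
β1 stroke at J3  (1-jn J3 has f-setter on 3)
β5 stroke at J3  (1-jn J3 has f-setter on 3)
β2 stroke at J2  (common-f at J2 fixed by 1)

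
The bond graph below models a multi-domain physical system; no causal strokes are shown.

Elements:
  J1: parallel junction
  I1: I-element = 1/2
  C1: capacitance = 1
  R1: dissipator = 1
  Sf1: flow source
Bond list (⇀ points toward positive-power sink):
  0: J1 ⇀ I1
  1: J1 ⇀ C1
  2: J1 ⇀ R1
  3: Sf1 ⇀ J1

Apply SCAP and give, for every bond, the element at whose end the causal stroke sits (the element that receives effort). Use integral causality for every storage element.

#3 stroke→Sf1  (Sf1: flow source, stroke at near end)
#0 stroke→I1  (I1 outputs flow p/I1)
#1 stroke→J1  (prefer integral on C1)
#2 stroke→R1  (0-jn J1 has e-setter on 1)

β0 stroke→I1
β1 stroke→J1
β2 stroke→R1
β3 stroke→Sf1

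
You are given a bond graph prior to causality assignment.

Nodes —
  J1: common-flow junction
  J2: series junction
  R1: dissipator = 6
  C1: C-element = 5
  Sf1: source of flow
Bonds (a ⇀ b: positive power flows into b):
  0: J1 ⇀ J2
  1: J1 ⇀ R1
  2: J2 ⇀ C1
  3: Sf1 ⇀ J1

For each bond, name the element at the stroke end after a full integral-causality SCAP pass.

β3 |Sf1  (Sf1 (Sf) sets flow on bond)
β0 |J1  (J1 flow already set via bond 3)
β1 |J1  (common-f at J1 fixed by 3)
β2 |J2  (J2 flow already set via bond 0)

#0 stroke→J1
#1 stroke→J1
#2 stroke→J2
#3 stroke→Sf1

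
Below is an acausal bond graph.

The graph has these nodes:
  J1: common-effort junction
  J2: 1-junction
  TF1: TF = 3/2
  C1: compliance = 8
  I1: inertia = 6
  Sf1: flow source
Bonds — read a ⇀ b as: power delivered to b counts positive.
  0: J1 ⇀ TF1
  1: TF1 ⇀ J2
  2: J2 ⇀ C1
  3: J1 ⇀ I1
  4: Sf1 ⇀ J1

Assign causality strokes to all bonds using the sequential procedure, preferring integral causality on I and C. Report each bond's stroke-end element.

#4 |Sf1  (source Sf1 imposes f)
#2 |J2  (C1 integral (e out))
#1 |TF1  (only one flow-in slot at J2)
#0 |J1  (TF1 one-in-one-out from 1)
#3 |I1  (0-jn J1 has e-setter on 0)

b0 →J1
b1 →TF1
b2 →J2
b3 →I1
b4 →Sf1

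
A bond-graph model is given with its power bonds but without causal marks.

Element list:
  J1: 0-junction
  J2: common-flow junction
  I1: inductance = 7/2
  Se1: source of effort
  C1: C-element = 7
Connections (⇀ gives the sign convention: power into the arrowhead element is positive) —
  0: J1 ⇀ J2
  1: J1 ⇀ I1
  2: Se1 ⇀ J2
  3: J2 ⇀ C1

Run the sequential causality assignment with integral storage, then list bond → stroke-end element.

#2 stroke→J2  (source Se1 imposes e)
#1 stroke→I1  (I1 outputs flow p/I1)
#0 stroke→J1  (J1 needs exactly one e-in)
#3 stroke→J2  (J2: bond 0 brought flow, rest push out)

β0 stroke→J1
β1 stroke→I1
β2 stroke→J2
β3 stroke→J2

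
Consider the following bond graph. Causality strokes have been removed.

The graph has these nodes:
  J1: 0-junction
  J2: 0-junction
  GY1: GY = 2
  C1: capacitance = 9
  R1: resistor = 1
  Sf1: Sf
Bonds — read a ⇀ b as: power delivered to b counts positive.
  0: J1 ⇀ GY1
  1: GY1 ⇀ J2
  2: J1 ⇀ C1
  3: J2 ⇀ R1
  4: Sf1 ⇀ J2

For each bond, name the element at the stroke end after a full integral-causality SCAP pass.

#4 stroke→Sf1  (source Sf1 imposes f)
#2 stroke→J1  (C1: C, integral causality)
#0 stroke→GY1  (0-jn J1 has e-setter on 2)
#1 stroke→GY1  (through GY1, causality inverts; strokes same side of GY1)
#3 stroke→J2  (J2 needs exactly one e-in)

#0 |GY1
#1 |GY1
#2 |J1
#3 |J2
#4 |Sf1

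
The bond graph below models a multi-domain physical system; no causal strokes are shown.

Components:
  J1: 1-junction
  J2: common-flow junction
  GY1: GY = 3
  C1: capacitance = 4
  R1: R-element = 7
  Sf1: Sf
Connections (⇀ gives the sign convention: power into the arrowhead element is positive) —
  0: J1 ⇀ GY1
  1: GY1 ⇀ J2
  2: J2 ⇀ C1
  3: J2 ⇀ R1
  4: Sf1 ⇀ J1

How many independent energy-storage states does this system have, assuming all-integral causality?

bond 4 stroke at Sf1  (Sf1 fixes flow; stroke at Sf1)
bond 0 stroke at J1  (1-jn J1 has f-setter on 4)
bond 1 stroke at J2  (GY GY1: same side as bond 0)
bond 2 stroke at J2  (C1 outputs effort q/C1)
bond 3 stroke at R1  (closing 1-jn rule on J2)

1  (C1 all integral)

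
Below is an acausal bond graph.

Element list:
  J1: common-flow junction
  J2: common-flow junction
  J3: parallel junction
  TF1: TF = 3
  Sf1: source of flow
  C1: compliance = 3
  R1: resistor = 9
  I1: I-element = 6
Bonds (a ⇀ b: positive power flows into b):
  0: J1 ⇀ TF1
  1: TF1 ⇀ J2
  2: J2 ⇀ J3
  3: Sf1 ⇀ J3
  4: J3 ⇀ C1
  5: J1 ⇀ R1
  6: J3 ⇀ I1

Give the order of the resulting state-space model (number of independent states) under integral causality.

bond 3 stroke→Sf1  (Sf1 fixes flow; stroke at Sf1)
bond 4 stroke→J3  (prefer integral on C1)
bond 2 stroke→J2  (common-e at J3 fixed by 4)
bond 6 stroke→I1  (J3: bond 4 brought effort, rest push out)
bond 1 stroke→TF1  (closing 1-jn rule on J2)
bond 0 stroke→J1  (TF1: transformer flips bond 1)
bond 5 stroke→R1  (J1: last free bond brings flow in)

2  (C1, I1 all integral)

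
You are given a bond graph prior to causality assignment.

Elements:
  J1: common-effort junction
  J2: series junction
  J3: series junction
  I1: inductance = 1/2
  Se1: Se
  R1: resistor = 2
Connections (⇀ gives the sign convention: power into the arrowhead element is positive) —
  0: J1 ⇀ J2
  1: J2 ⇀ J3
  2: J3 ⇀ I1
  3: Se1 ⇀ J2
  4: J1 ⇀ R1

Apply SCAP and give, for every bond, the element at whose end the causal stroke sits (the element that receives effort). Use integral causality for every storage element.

#3 stroke at J2  (Se1: effort source, stroke at far end)
#2 stroke at I1  (I1: I, integral causality)
#1 stroke at J3  (J3: bond 2 brought flow, rest push out)
#0 stroke at J2  (1-jn J2 has f-setter on 1)
#4 stroke at J1  (J1 needs exactly one e-in)

b0 →J2
b1 →J3
b2 →I1
b3 →J2
b4 →J1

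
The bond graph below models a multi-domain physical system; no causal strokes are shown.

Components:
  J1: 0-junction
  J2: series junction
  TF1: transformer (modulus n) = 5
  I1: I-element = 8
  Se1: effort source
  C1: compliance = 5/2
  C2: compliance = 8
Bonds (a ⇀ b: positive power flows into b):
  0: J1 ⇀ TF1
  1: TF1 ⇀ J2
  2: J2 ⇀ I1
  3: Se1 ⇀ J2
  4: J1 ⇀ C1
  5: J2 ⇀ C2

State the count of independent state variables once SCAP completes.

#3 stroke at J2  (Se1: effort source, stroke at far end)
#2 stroke at I1  (I1: I, integral causality)
#1 stroke at J2  (J2: bond 2 brought flow, rest push out)
#5 stroke at J2  (J2 flow already set via bond 2)
#0 stroke at TF1  (TF TF1: opposite of bond 1)
#4 stroke at J1  (only one effort-in slot at J1)

3  (C1, C2, I1 all integral)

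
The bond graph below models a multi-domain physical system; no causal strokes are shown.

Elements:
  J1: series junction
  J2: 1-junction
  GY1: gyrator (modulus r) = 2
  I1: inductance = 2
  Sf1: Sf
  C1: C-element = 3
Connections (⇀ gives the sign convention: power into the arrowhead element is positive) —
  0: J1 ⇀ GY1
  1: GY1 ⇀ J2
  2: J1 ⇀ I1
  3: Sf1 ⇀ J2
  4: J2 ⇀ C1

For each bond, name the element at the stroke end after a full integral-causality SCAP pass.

bond 0 →J1
bond 1 →J2
bond 2 →I1
bond 3 →Sf1
bond 4 →J2

b3 →Sf1  (source Sf1 imposes f)
b1 →J2  (common-f at J2 fixed by 3)
b4 →J2  (1-jn J2 has f-setter on 3)
b0 →J1  (through GY1, causality inverts; strokes same side of GY1)
b2 →I1  (J1 needs exactly one f-in)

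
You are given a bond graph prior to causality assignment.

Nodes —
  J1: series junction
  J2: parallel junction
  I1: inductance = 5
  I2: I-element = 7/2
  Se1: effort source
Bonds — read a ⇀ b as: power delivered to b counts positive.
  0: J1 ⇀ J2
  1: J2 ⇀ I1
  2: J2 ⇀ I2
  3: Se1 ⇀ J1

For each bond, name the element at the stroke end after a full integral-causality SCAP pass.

bond 0 →J2
bond 1 →I1
bond 2 →I2
bond 3 →J1

bond 3 |J1  (Se1 fixes effort; stroke away)
bond 0 |J2  (J1 needs exactly one f-in)
bond 1 |I1  (J2: bond 0 brought effort, rest push out)
bond 2 |I2  (common-e at J2 fixed by 0)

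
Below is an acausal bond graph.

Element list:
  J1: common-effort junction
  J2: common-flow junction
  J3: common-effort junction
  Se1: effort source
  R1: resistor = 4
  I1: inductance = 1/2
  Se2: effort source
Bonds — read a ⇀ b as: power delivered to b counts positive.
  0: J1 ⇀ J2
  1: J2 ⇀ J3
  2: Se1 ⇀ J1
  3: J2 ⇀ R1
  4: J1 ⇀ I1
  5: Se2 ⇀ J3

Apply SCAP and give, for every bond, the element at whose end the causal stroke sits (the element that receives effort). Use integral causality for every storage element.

β0 stroke at J2
β1 stroke at J2
β2 stroke at J1
β3 stroke at R1
β4 stroke at I1
β5 stroke at J3

bond 2 stroke→J1  (source Se1 imposes e)
bond 5 stroke→J3  (Se2 (Se) sets effort on bond)
bond 0 stroke→J2  (J1 effort already set via bond 2)
bond 4 stroke→I1  (J1 effort already set via bond 2)
bond 1 stroke→J2  (0-jn J3 has e-setter on 5)
bond 3 stroke→R1  (J2: last free bond brings flow in)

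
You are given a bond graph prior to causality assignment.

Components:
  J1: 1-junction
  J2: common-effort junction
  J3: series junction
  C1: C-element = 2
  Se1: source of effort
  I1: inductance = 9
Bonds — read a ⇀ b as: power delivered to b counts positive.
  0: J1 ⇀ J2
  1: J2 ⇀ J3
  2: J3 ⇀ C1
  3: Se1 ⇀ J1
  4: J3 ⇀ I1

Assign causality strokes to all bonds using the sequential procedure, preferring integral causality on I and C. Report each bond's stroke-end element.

b0 |J2
b1 |J3
b2 |J3
b3 |J1
b4 |I1

b3 |J1  (Se1 fixes effort; stroke away)
b0 |J2  (only one flow-in slot at J1)
b1 |J3  (common-e at J2 fixed by 0)
b2 |J3  (C1 integral (e out))
b4 |I1  (only one flow-in slot at J3)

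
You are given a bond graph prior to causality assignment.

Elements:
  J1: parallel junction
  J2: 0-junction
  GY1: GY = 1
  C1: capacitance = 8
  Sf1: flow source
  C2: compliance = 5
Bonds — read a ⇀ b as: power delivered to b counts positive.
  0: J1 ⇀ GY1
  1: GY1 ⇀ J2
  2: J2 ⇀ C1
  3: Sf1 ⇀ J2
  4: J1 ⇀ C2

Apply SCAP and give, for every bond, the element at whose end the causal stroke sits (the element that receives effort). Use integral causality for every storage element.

#0 |GY1
#1 |GY1
#2 |J2
#3 |Sf1
#4 |J1

β3 stroke at Sf1  (Sf1 fixes flow; stroke at Sf1)
β2 stroke at J2  (prefer integral on C1)
β1 stroke at GY1  (J2: bond 2 brought effort, rest push out)
β0 stroke at GY1  (GY1 both-in/both-out from 1)
β4 stroke at J1  (closing 0-jn rule on J1)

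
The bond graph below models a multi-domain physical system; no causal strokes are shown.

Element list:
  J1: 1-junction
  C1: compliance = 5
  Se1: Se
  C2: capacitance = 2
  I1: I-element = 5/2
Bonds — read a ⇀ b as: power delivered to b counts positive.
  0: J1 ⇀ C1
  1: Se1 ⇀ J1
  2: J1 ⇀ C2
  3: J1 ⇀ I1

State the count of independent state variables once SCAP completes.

3  (C1, C2, I1 all integral)

b1 stroke→J1  (Se1 fixes effort; stroke away)
b0 stroke→J1  (C1 integral (e out))
b2 stroke→J1  (C2 outputs effort q/C2)
b3 stroke→I1  (J1: last free bond brings flow in)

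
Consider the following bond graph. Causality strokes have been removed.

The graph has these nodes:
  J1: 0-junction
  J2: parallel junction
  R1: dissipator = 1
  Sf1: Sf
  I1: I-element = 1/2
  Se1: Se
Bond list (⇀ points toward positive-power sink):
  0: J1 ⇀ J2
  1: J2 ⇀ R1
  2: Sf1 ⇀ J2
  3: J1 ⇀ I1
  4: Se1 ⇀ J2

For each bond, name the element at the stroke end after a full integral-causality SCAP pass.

β0 stroke→J1
β1 stroke→R1
β2 stroke→Sf1
β3 stroke→I1
β4 stroke→J2

b2 stroke→Sf1  (source Sf1 imposes f)
b4 stroke→J2  (Se1: effort source, stroke at far end)
b0 stroke→J1  (0-jn J2 has e-setter on 4)
b1 stroke→R1  (J2 effort already set via bond 4)
b3 stroke→I1  (J1 effort already set via bond 0)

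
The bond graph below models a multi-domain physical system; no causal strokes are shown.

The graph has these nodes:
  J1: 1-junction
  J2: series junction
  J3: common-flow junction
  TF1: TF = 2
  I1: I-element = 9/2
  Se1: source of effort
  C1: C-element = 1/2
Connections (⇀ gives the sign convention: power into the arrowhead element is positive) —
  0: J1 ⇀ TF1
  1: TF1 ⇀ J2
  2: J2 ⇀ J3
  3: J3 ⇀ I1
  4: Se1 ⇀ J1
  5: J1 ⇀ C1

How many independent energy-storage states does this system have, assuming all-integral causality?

2  (C1, I1 all integral)

b4 stroke at J1  (Se1 fixes effort; stroke away)
b3 stroke at I1  (I1 integral (f out))
b2 stroke at J3  (J3 flow already set via bond 3)
b1 stroke at J2  (J2: bond 2 brought flow, rest push out)
b0 stroke at TF1  (through TF1, causality passes straight; one stroke at TF1)
b5 stroke at J1  (J1 flow already set via bond 0)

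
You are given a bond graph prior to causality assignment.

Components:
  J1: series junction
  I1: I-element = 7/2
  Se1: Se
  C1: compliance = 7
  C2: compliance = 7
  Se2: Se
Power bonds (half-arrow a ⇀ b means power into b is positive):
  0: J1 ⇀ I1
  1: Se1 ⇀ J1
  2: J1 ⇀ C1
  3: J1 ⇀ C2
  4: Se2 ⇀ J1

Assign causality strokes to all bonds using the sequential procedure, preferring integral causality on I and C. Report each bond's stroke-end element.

b1 →J1  (Se1 (Se) sets effort on bond)
b4 →J1  (Se2 (Se) sets effort on bond)
b0 →I1  (prefer integral on I1)
b2 →J1  (common-f at J1 fixed by 0)
b3 →J1  (J1: bond 0 brought flow, rest push out)

b0 stroke at I1
b1 stroke at J1
b2 stroke at J1
b3 stroke at J1
b4 stroke at J1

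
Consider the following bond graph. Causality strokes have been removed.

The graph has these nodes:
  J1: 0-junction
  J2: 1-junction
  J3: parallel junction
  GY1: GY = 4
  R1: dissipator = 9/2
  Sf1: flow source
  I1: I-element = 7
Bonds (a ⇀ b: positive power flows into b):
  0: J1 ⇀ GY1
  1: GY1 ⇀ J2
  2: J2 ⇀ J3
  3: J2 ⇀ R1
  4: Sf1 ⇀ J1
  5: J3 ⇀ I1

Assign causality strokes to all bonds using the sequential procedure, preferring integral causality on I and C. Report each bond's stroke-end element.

#4 |Sf1  (source Sf1 imposes f)
#0 |J1  (closing 0-jn rule on J1)
#1 |J2  (GY1 both-in/both-out from 0)
#5 |I1  (I1: I, integral causality)
#2 |J3  (only one effort-in slot at J3)
#3 |J2  (1-jn J2 has f-setter on 2)

#0 |J1
#1 |J2
#2 |J3
#3 |J2
#4 |Sf1
#5 |I1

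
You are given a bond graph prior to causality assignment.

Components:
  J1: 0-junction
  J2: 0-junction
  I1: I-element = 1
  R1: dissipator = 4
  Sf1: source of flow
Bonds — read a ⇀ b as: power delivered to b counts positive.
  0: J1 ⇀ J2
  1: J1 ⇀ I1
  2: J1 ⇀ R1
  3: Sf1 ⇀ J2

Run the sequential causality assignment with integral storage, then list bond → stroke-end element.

β3 |Sf1  (Sf1: flow source, stroke at near end)
β0 |J2  (J2: last free bond brings effort in)
β1 |I1  (prefer integral on I1)
β2 |J1  (only one effort-in slot at J1)

b0 stroke at J2
b1 stroke at I1
b2 stroke at J1
b3 stroke at Sf1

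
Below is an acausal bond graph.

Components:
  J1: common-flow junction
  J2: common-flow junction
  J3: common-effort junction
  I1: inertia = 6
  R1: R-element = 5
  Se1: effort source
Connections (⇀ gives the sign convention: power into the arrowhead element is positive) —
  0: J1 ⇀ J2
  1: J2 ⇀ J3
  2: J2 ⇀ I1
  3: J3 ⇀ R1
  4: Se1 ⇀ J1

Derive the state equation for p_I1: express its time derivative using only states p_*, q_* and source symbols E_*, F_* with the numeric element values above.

dp_I1/dt = E_Se1 - 5*p_I1/6

#4 |J1  (Se1 fixes effort; stroke away)
#0 |J2  (closing 1-jn rule on J1)
#2 |I1  (I1 integral (f out))
#1 |J2  (1-jn J2 has f-setter on 2)
#3 |J3  (J3: last free bond brings effort in)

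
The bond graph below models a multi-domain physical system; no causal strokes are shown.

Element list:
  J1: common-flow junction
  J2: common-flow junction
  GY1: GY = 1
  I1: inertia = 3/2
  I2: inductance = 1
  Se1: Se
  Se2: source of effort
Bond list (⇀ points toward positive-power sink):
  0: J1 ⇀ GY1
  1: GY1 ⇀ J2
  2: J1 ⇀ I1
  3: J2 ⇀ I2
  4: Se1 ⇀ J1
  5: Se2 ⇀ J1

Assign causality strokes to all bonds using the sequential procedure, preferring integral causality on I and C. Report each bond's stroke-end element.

β4 stroke at J1  (source Se1 imposes e)
β5 stroke at J1  (source Se2 imposes e)
β2 stroke at I1  (I1: I, integral causality)
β0 stroke at J1  (J1 flow already set via bond 2)
β1 stroke at J2  (GY1 both-in/both-out from 0)
β3 stroke at I2  (J2: last free bond brings flow in)

bond 0 |J1
bond 1 |J2
bond 2 |I1
bond 3 |I2
bond 4 |J1
bond 5 |J1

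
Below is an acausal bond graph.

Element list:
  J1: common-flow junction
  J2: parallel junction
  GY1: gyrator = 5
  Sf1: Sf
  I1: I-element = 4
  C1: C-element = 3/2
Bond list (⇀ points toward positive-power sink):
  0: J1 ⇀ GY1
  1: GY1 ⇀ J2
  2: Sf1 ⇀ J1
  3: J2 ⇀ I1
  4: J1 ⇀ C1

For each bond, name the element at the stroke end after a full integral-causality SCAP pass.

bond 2 stroke→Sf1  (source Sf1 imposes f)
bond 0 stroke→J1  (J1 flow already set via bond 2)
bond 4 stroke→J1  (J1 flow already set via bond 2)
bond 1 stroke→J2  (GY1: gyrator matches bond 0)
bond 3 stroke→I1  (common-e at J2 fixed by 1)

#0 |J1
#1 |J2
#2 |Sf1
#3 |I1
#4 |J1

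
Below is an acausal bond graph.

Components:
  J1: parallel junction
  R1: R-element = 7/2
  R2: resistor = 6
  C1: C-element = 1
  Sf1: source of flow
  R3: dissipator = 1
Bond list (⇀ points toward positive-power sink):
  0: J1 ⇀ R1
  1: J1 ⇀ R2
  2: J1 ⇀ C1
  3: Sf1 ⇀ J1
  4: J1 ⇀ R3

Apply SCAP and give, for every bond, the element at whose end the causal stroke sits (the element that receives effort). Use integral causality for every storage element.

bond 0 →R1
bond 1 →R2
bond 2 →J1
bond 3 →Sf1
bond 4 →R3

b3 |Sf1  (Sf1 fixes flow; stroke at Sf1)
b2 |J1  (C1 integral (e out))
b0 |R1  (common-e at J1 fixed by 2)
b1 |R2  (J1 effort already set via bond 2)
b4 |R3  (J1 effort already set via bond 2)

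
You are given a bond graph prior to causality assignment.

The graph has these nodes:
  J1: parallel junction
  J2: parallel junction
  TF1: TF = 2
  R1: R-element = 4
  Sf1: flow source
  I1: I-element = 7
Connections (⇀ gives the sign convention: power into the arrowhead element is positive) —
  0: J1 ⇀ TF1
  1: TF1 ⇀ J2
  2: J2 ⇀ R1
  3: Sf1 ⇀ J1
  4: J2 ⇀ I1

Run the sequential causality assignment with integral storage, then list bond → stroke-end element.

β0 stroke→J1
β1 stroke→TF1
β2 stroke→J2
β3 stroke→Sf1
β4 stroke→I1

β3 stroke→Sf1  (source Sf1 imposes f)
β0 stroke→J1  (closing 0-jn rule on J1)
β1 stroke→TF1  (TF TF1: opposite of bond 0)
β4 stroke→I1  (I1: I, integral causality)
β2 stroke→J2  (J2 needs exactly one e-in)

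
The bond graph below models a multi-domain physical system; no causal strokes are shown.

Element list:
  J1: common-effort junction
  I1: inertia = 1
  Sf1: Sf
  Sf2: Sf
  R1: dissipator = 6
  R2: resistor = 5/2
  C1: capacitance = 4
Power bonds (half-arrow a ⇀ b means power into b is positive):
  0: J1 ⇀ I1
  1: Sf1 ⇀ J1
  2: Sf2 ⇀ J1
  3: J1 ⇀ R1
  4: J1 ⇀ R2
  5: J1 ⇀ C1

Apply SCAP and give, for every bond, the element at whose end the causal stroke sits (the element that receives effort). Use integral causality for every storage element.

#0 →I1
#1 →Sf1
#2 →Sf2
#3 →R1
#4 →R2
#5 →J1

bond 1 stroke→Sf1  (source Sf1 imposes f)
bond 2 stroke→Sf2  (source Sf2 imposes f)
bond 0 stroke→I1  (I1 integral (f out))
bond 5 stroke→J1  (prefer integral on C1)
bond 3 stroke→R1  (0-jn J1 has e-setter on 5)
bond 4 stroke→R2  (J1: bond 5 brought effort, rest push out)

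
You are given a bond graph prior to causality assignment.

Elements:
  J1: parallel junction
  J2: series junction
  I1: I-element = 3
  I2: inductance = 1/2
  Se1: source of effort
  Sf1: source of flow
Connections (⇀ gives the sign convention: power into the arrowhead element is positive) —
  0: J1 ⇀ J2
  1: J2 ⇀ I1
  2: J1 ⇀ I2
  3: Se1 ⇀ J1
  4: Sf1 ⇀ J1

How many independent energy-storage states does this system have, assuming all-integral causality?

2  (I1, I2 all integral)

bond 3 stroke→J1  (Se1: effort source, stroke at far end)
bond 4 stroke→Sf1  (Sf1 (Sf) sets flow on bond)
bond 0 stroke→J2  (common-e at J1 fixed by 3)
bond 2 stroke→I2  (common-e at J1 fixed by 3)
bond 1 stroke→I1  (only one flow-in slot at J2)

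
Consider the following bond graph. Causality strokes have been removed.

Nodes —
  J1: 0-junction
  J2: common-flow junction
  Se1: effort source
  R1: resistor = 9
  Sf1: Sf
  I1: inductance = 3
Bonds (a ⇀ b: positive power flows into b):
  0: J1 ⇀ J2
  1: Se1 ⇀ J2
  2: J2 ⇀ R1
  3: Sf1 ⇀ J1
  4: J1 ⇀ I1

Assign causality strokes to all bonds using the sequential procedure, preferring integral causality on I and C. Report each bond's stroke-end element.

bond 1 stroke→J2  (Se1: effort source, stroke at far end)
bond 3 stroke→Sf1  (Sf1 (Sf) sets flow on bond)
bond 4 stroke→I1  (I1 integral (f out))
bond 0 stroke→J1  (only one effort-in slot at J1)
bond 2 stroke→J2  (1-jn J2 has f-setter on 0)

bond 0 →J1
bond 1 →J2
bond 2 →J2
bond 3 →Sf1
bond 4 →I1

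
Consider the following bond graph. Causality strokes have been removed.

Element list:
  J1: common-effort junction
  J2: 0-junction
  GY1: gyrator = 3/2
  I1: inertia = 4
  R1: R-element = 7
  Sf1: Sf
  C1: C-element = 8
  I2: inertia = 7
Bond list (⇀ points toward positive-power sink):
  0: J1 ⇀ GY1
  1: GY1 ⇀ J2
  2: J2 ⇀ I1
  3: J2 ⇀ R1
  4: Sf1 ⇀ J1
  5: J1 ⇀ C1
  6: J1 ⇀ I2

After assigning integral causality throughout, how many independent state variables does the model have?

b4 |Sf1  (Sf1: flow source, stroke at near end)
b2 |I1  (I1 integral (f out))
b5 |J1  (C1: C, integral causality)
b0 |GY1  (common-e at J1 fixed by 5)
b6 |I2  (J1: bond 5 brought effort, rest push out)
b1 |GY1  (GY1 both-in/both-out from 0)
b3 |J2  (only one effort-in slot at J2)

3  (C1, I1, I2 all integral)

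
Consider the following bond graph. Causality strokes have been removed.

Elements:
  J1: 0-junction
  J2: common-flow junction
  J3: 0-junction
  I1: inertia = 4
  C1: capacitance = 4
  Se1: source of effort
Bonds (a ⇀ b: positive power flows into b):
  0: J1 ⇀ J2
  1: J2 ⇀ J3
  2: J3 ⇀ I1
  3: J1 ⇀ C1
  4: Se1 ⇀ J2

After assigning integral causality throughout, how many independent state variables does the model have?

2  (C1, I1 all integral)

β4 →J2  (Se1 (Se) sets effort on bond)
β2 →I1  (prefer integral on I1)
β1 →J3  (only one effort-in slot at J3)
β0 →J2  (common-f at J2 fixed by 1)
β3 →J1  (closing 0-jn rule on J1)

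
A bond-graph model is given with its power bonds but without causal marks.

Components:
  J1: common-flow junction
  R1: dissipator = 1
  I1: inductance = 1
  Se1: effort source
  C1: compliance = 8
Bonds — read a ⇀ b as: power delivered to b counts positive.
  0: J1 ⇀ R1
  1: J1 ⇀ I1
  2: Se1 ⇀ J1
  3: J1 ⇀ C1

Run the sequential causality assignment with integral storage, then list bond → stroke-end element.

#2 |J1  (Se1 fixes effort; stroke away)
#1 |I1  (I1: I, integral causality)
#0 |J1  (J1: bond 1 brought flow, rest push out)
#3 |J1  (1-jn J1 has f-setter on 1)

β0 stroke at J1
β1 stroke at I1
β2 stroke at J1
β3 stroke at J1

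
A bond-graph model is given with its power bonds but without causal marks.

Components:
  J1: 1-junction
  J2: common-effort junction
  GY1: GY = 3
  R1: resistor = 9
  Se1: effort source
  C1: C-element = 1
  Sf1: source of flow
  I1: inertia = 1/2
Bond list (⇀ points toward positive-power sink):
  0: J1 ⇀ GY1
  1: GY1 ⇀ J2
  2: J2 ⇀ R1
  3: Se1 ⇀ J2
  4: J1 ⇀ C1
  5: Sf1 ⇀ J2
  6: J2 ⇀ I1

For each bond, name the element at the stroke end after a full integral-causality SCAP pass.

#0 |GY1
#1 |GY1
#2 |R1
#3 |J2
#4 |J1
#5 |Sf1
#6 |I1

b3 stroke at J2  (source Se1 imposes e)
b5 stroke at Sf1  (Sf1 (Sf) sets flow on bond)
b1 stroke at GY1  (J2: bond 3 brought effort, rest push out)
b2 stroke at R1  (0-jn J2 has e-setter on 3)
b6 stroke at I1  (J2 effort already set via bond 3)
b0 stroke at GY1  (through GY1, causality inverts; strokes same side of GY1)
b4 stroke at J1  (J1 flow already set via bond 0)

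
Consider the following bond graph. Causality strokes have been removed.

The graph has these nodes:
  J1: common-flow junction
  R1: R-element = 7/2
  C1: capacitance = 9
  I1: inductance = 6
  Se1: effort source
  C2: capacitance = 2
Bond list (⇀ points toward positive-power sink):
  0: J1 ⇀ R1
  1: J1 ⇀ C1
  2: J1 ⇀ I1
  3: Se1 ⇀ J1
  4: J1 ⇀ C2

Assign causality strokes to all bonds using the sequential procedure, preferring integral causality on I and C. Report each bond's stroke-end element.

β3 stroke at J1  (Se1 (Se) sets effort on bond)
β1 stroke at J1  (C1: C, integral causality)
β2 stroke at I1  (I1 outputs flow p/I1)
β0 stroke at J1  (1-jn J1 has f-setter on 2)
β4 stroke at J1  (common-f at J1 fixed by 2)

#0 stroke at J1
#1 stroke at J1
#2 stroke at I1
#3 stroke at J1
#4 stroke at J1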